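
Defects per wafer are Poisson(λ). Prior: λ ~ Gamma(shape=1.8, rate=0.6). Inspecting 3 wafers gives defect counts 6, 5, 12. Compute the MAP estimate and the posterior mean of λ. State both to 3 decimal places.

Σ counts = 23. Posterior: Gamma(shape = 1.8+23 = 24.8, rate = 0.6+3 = 3.6).
Mode = (α−1)/β = 23.8/3.6 = 6.611.
Mean = α/β = 24.8/3.6 = 6.889.
The mean is pulled above the mode by the posterior's right skew.

MAP = 6.611, posterior mean = 6.889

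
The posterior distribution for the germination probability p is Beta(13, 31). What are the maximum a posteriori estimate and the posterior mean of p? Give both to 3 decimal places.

p_MAP = 0.286, E[p|data] = 0.295

Mode = (13−1)/(13+31−2) = 12/42 = 0.286.
Mean = 13/(13+31) = 13/44 = 0.295.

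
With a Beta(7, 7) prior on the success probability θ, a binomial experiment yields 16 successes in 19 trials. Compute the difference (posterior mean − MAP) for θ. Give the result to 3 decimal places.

-0.013

Posterior: Beta(7+16, 7+3) = Beta(23, 10).
Mode = (23−1)/(23+10−2) = 22/31 = 0.710.
Mean = 23/(23+10) = 23/33 = 0.697.
Difference = 0.697 − 0.710 = -0.013.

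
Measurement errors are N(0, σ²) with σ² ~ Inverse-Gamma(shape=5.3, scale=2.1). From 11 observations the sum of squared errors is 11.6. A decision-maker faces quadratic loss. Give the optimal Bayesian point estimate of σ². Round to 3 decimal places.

Posterior: Inverse-Gamma(shape = 5.3+11/2 = 10.8, scale = 2.1+11.6/2 = 7.9).
Mode = β/(α+1) = 7.9/11.8 = 0.669.
Mean = β/(α−1) = 7.9/9.8 = 0.806.
Quadratic loss ⇒ the optimal estimator is the posterior mean.

0.806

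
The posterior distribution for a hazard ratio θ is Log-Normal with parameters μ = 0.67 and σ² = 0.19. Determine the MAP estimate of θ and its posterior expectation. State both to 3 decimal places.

Mode = exp(μ − σ²) = exp(0.48) = 1.616.
Mean = exp(μ + σ²/2) = exp(0.765) = 2.149.

MAP: 1.616. Posterior mean: 2.149.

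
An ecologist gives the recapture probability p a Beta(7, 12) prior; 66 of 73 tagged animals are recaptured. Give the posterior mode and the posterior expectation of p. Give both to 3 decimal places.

Posterior: Beta(7+66, 12+7) = Beta(73, 19).
Mode = (73−1)/(73+19−2) = 72/90 = 0.800.
Mean = 73/(73+19) = 73/92 = 0.793.

p_MAP = 0.800, E[p|data] = 0.793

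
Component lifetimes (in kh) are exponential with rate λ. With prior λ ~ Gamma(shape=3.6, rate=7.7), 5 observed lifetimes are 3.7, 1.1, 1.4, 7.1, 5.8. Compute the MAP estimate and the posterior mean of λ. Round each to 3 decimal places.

λ_MAP = 0.284, E[λ|data] = 0.321

Σ times = 19.1. Posterior: Gamma(shape = 3.6+5 = 8.6, rate = 7.7+19.1 = 26.8).
Mode = (α−1)/β = 7.6/26.8 = 0.284.
Mean = α/β = 8.6/26.8 = 0.321.
The posterior is right-skewed, so the mean exceeds the mode.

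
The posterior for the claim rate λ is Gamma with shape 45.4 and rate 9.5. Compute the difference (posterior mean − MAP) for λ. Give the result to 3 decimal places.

0.105

Mode = (α−1)/β = 44.4/9.5 = 4.674.
Mean = α/β = 45.4/9.5 = 4.779.
Difference = 4.779 − 4.674 = 0.105.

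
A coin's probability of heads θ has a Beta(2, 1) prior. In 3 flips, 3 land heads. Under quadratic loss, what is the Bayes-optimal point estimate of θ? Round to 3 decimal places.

0.833

Posterior: Beta(2+3, 1+0) = Beta(5, 1).
Since β = 1 ≤ 1 and α > 1, the Beta density is monotone increasing on [0,1]; the mode is at 1.
Mean = 5/(5+1) = 0.833.
Quadratic loss ⇒ the optimal estimator is the posterior mean.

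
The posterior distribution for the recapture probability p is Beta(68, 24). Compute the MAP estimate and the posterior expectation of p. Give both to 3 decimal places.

MAP estimate = 0.744, posterior expectation = 0.739

Mode = (68−1)/(68+24−2) = 67/90 = 0.744.
Mean = 68/(68+24) = 68/92 = 0.739.
Left-skewed posterior ⇒ mean < mode.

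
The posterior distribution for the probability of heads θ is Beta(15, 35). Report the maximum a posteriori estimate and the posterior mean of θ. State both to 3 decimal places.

maximum a posteriori estimate = 0.292, posterior mean = 0.300

Mode = (15−1)/(15+35−2) = 14/48 = 0.292.
Mean = 15/(15+35) = 15/50 = 0.300.
Right-skewed posterior ⇒ mode < mean.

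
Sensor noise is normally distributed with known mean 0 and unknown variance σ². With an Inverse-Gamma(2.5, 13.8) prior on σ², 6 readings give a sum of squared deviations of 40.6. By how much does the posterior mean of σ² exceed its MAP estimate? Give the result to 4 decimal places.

Posterior: Inverse-Gamma(shape = 2.5+6/2 = 5.5, scale = 13.8+40.6/2 = 34.1).
Mode = β/(α+1) = 34.1/6.5 = 5.2462.
Mean = β/(α−1) = 34.1/4.5 = 7.5778.
Difference = 7.5778 − 5.2462 = 2.3316.

2.3316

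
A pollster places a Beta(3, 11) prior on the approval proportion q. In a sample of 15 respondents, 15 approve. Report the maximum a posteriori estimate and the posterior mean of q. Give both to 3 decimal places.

q_MAP = 0.630, E[q|data] = 0.621

Posterior: Beta(3+15, 11+0) = Beta(18, 11).
Mode = (18−1)/(18+11−2) = 17/27 = 0.630.
Mean = 18/(18+11) = 18/29 = 0.621.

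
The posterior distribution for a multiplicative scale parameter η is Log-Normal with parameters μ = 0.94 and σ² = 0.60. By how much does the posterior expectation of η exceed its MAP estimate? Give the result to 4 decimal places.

2.0507

Mode = exp(μ − σ²) = exp(0.34) = 1.4049.
Mean = exp(μ + σ²/2) = exp(1.240) = 3.4556.
Difference = 3.4556 − 1.4049 = 2.0507.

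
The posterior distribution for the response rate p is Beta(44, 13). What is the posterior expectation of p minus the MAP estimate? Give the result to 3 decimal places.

-0.010

Mode = (44−1)/(44+13−2) = 43/55 = 0.782.
Mean = 44/(44+13) = 44/57 = 0.772.
Difference = 0.772 − 0.782 = -0.010.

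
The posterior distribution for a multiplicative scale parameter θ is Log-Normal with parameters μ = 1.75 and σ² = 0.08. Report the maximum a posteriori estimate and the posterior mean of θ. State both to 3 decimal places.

Mode = exp(μ − σ²) = exp(1.67) = 5.312.
Mean = exp(μ + σ²/2) = exp(1.790) = 5.989.

MAP = 5.312, posterior mean = 5.989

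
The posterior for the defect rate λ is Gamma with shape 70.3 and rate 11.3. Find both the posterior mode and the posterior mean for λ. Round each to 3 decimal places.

Mode = (α−1)/β = 69.3/11.3 = 6.133.
Mean = α/β = 70.3/11.3 = 6.221.

MAP = 6.133; posterior mean = 6.221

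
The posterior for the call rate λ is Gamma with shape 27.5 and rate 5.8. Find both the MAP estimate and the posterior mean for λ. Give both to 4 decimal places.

λ_MAP = 4.5690, E[λ|data] = 4.7414

Mode = (α−1)/β = 26.5/5.8 = 4.5690.
Mean = α/β = 27.5/5.8 = 4.7414.
The mean is pulled above the mode by the posterior's right skew.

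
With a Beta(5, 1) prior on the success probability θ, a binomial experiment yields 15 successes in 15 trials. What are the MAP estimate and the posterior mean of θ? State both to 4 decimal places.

MAP: 1.0000. Posterior mean: 0.9524.

Posterior: Beta(5+15, 1+0) = Beta(20, 1).
Since β = 1 ≤ 1 and α > 1, the Beta density is monotone increasing on [0,1]; the mode is at 1.
Mean = 20/(20+1) = 0.9524.
Mode > mean: the posterior has a left tail.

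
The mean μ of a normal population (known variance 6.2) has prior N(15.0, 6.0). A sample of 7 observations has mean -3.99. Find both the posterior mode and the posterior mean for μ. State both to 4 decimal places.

MAP = -1.5473, posterior mean = -1.5473

Posterior for μ is Normal. Precision-weighted mean: (1/6.0·15.0 + 7/6.2·-3.99) / (1/6.0 + 7/6.2) = -1.5473.
A Normal posterior is symmetric, so mode = mean.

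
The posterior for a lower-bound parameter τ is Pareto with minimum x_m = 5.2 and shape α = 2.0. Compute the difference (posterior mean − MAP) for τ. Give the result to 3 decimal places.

5.200

The Pareto density is strictly decreasing on [x_m, ∞), so the mode is x_m = 5.200.
Mean = α·x_m/(α−1) = 2.0·5.2/1.0 = 10.400.
Difference = 10.400 − 5.200 = 5.200.
The mean is pulled above the mode by the posterior's right skew.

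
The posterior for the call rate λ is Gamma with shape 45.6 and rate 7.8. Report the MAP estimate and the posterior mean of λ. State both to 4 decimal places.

Mode = (α−1)/β = 44.6/7.8 = 5.7179.
Mean = α/β = 45.6/7.8 = 5.8462.
The mean is pulled above the mode by the posterior's right skew.

λ_MAP = 5.7179, E[λ|data] = 5.8462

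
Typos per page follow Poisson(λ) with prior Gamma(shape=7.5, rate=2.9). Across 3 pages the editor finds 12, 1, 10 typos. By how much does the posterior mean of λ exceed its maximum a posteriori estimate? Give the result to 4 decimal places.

0.1695

Σ counts = 23. Posterior: Gamma(shape = 7.5+23 = 30.5, rate = 2.9+3 = 5.9).
Mode = (α−1)/β = 29.5/5.9 = 5.0000.
Mean = α/β = 30.5/5.9 = 5.1695.
Difference = 5.1695 − 5.0000 = 0.1695.
The mean is pulled above the mode by the posterior's right skew.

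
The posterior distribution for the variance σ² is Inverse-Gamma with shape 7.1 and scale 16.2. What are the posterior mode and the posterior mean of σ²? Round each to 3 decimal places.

Mode = β/(α+1) = 16.2/8.1 = 2.000.
Mean = β/(α−1) = 16.2/6.1 = 2.656.

posterior mode = 2.000, posterior mean = 2.656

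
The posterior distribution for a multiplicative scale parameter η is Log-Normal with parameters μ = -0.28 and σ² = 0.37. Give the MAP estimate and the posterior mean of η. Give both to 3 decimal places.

Mode = exp(μ − σ²) = exp(-0.65) = 0.522.
Mean = exp(μ + σ²/2) = exp(-0.095) = 0.909.

MAP = 0.522; posterior mean = 0.909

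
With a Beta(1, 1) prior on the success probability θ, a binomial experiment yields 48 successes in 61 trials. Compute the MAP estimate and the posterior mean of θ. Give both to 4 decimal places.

Posterior: Beta(1+48, 1+13) = Beta(49, 14).
Mode = (49−1)/(49+14−2) = 48/61 = 0.7869.
Mean = 49/(49+14) = 49/63 = 0.7778.

MAP = 0.7869, posterior mean = 0.7778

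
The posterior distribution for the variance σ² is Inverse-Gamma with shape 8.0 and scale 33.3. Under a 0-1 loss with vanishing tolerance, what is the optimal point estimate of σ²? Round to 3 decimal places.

Mode = β/(α+1) = 33.3/9.0 = 3.700.
Mean = β/(α−1) = 33.3/7.0 = 4.757.
This is the posterior mode — the MAP estimate.

3.700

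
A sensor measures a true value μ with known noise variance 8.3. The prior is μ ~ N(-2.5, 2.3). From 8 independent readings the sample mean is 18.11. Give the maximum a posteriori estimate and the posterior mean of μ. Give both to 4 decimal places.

Posterior for μ is Normal. Precision-weighted mean: (1/2.3·-2.5 + 8/8.3·18.11) / (1/2.3 + 8/8.3) = 11.7031.
A Normal posterior is symmetric, so mode = mean.

μ_MAP = 11.7031, E[μ|data] = 11.7031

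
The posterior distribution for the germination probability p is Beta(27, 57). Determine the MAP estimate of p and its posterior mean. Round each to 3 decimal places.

Mode = (27−1)/(27+57−2) = 26/82 = 0.317.
Mean = 27/(27+57) = 27/84 = 0.321.
The mean is pulled above the mode by the posterior's right skew.

MAP = 0.317; posterior mean = 0.321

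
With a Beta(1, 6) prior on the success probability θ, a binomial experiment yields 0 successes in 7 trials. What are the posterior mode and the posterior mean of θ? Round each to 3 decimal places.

θ_MAP = 0.000, E[θ|data] = 0.071

Posterior: Beta(1+0, 6+7) = Beta(1, 13).
Since α = 1 ≤ 1 and β > 1, the Beta density is monotone decreasing on [0,1]; the mode is at 0.
Mean = 1/(1+13) = 0.071.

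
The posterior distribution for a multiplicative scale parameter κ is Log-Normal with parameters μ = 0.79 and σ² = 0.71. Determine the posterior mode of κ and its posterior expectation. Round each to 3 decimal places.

MAP: 1.083. Posterior mean: 3.142.

Mode = exp(μ − σ²) = exp(0.08) = 1.083.
Mean = exp(μ + σ²/2) = exp(1.145) = 3.142.
The posterior is right-skewed, so the mean exceeds the mode.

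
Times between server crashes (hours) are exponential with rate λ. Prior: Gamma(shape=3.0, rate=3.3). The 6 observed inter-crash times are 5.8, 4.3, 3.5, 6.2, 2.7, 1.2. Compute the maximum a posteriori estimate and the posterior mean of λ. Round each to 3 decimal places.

MAP: 0.296. Posterior mean: 0.333.

Σ times = 23.7. Posterior: Gamma(shape = 3.0+6 = 9.0, rate = 3.3+23.7 = 27.0).
Mode = (α−1)/β = 8.0/27.0 = 0.296.
Mean = α/β = 9.0/27.0 = 0.333.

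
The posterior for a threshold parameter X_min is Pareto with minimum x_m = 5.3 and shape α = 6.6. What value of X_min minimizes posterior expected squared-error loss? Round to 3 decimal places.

6.246

The Pareto density is strictly decreasing on [x_m, ∞), so the mode is x_m = 5.300.
Mean = α·x_m/(α−1) = 6.6·5.3/5.6 = 6.246.
Squared-error loss ⇒ the optimal estimator is the posterior mean.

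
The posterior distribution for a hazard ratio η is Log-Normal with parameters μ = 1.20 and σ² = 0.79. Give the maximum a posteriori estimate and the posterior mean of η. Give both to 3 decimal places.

maximum a posteriori estimate = 1.507, posterior mean = 4.928

Mode = exp(μ − σ²) = exp(0.41) = 1.507.
Mean = exp(μ + σ²/2) = exp(1.595) = 4.928.
Right-skewed posterior ⇒ mode < mean.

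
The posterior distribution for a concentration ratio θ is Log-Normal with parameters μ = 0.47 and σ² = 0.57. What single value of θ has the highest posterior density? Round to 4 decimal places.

0.9048

Mode = exp(μ − σ²) = exp(-0.10) = 0.9048.
Mean = exp(μ + σ²/2) = exp(0.755) = 2.1276.
This is the posterior mode — the MAP estimate.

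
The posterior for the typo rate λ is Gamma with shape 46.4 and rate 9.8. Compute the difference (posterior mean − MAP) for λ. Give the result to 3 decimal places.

0.102

Mode = (α−1)/β = 45.4/9.8 = 4.633.
Mean = α/β = 46.4/9.8 = 4.735.
Difference = 4.735 − 4.633 = 0.102.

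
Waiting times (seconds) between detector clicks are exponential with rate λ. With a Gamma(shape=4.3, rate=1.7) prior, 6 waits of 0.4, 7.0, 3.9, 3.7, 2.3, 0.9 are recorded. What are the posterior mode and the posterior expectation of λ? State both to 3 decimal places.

λ_MAP = 0.467, E[λ|data] = 0.518

Σ times = 18.2. Posterior: Gamma(shape = 4.3+6 = 10.3, rate = 1.7+18.2 = 19.9).
Mode = (α−1)/β = 9.3/19.9 = 0.467.
Mean = α/β = 10.3/19.9 = 0.518.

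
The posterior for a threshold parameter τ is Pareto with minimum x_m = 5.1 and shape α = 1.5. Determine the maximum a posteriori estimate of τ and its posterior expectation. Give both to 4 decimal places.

τ_MAP = 5.1000, E[τ|data] = 15.3000

The Pareto density is strictly decreasing on [x_m, ∞), so the mode is x_m = 5.1000.
Mean = α·x_m/(α−1) = 1.5·5.1/0.5 = 15.3000.
The posterior is right-skewed, so the mean exceeds the mode.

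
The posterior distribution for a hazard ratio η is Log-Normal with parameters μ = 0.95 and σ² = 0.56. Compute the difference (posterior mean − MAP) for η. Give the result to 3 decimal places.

1.944

Mode = exp(μ − σ²) = exp(0.39) = 1.477.
Mean = exp(μ + σ²/2) = exp(1.230) = 3.421.
Difference = 3.421 − 1.477 = 1.944.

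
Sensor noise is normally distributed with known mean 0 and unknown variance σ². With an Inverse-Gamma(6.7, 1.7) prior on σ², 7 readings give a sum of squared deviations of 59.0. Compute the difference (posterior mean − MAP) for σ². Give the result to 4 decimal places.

0.6056

Posterior: Inverse-Gamma(shape = 6.7+7/2 = 10.2, scale = 1.7+59.0/2 = 31.2).
Mode = β/(α+1) = 31.2/11.2 = 2.7857.
Mean = β/(α−1) = 31.2/9.2 = 3.3913.
Difference = 3.3913 − 2.7857 = 0.6056.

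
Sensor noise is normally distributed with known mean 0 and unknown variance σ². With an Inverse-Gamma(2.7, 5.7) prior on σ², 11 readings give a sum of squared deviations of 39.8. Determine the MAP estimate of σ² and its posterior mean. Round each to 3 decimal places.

MAP = 2.783; posterior mean = 3.556

Posterior: Inverse-Gamma(shape = 2.7+11/2 = 8.2, scale = 5.7+39.8/2 = 25.6).
Mode = β/(α+1) = 25.6/9.2 = 2.783.
Mean = β/(α−1) = 25.6/7.2 = 3.556.
The mean is pulled above the mode by the posterior's right skew.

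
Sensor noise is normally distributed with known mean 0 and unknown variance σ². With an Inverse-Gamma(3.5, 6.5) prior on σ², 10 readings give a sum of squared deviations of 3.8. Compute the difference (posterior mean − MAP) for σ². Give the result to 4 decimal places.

0.2358

Posterior: Inverse-Gamma(shape = 3.5+10/2 = 8.5, scale = 6.5+3.8/2 = 8.4).
Mode = β/(α+1) = 8.4/9.5 = 0.8842.
Mean = β/(α−1) = 8.4/7.5 = 1.1200.
Difference = 1.1200 − 0.8842 = 0.2358.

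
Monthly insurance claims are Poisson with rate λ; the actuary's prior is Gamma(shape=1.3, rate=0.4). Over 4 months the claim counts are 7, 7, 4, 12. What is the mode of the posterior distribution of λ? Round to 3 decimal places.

6.886

Σ counts = 30. Posterior: Gamma(shape = 1.3+30 = 31.3, rate = 0.4+4 = 4.4).
Mode = (α−1)/β = 30.3/4.4 = 6.886.
Mean = α/β = 31.3/4.4 = 7.114.
This is the posterior mode — the MAP estimate.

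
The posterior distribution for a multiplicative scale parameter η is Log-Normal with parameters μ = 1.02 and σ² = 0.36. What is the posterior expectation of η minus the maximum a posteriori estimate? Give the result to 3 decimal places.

1.385

Mode = exp(μ − σ²) = exp(0.66) = 1.935.
Mean = exp(μ + σ²/2) = exp(1.200) = 3.320.
Difference = 3.320 − 1.935 = 1.385.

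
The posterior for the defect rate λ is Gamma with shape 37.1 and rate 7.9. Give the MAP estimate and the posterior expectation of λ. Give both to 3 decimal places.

MAP estimate = 4.570, posterior expectation = 4.696

Mode = (α−1)/β = 36.1/7.9 = 4.570.
Mean = α/β = 37.1/7.9 = 4.696.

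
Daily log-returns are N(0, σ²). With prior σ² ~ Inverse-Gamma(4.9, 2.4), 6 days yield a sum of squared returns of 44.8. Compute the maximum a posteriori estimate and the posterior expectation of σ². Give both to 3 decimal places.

MAP = 2.787, posterior mean = 3.594

Posterior: Inverse-Gamma(shape = 4.9+6/2 = 7.9, scale = 2.4+44.8/2 = 24.8).
Mode = β/(α+1) = 24.8/8.9 = 2.787.
Mean = β/(α−1) = 24.8/6.9 = 3.594.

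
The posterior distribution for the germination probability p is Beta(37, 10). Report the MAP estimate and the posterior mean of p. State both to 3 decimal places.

Mode = (37−1)/(37+10−2) = 36/45 = 0.800.
Mean = 37/(37+10) = 37/47 = 0.787.

MAP = 0.800; posterior mean = 0.787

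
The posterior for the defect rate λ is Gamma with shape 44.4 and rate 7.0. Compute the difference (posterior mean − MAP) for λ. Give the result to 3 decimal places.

0.143

Mode = (α−1)/β = 43.4/7.0 = 6.200.
Mean = α/β = 44.4/7.0 = 6.343.
Difference = 6.343 − 6.200 = 0.143.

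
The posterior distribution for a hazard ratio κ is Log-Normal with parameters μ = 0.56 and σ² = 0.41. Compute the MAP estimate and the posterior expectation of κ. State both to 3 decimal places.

κ_MAP = 1.162, E[κ|data] = 2.149

Mode = exp(μ − σ²) = exp(0.15) = 1.162.
Mean = exp(μ + σ²/2) = exp(0.765) = 2.149.
The mean is pulled above the mode by the posterior's right skew.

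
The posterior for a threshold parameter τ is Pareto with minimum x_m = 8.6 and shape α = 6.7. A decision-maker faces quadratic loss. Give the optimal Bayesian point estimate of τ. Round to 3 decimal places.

The Pareto density is strictly decreasing on [x_m, ∞), so the mode is x_m = 8.600.
Mean = α·x_m/(α−1) = 6.7·8.6/5.7 = 10.109.
Quadratic loss ⇒ the optimal estimator is the posterior mean.

10.109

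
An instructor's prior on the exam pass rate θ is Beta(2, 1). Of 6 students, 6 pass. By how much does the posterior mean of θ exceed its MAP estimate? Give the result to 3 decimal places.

-0.111

Posterior: Beta(2+6, 1+0) = Beta(8, 1).
Since β = 1 ≤ 1 and α > 1, the Beta density is monotone increasing on [0,1]; the mode is at 1.
Mean = 8/(8+1) = 0.889.
Difference = 0.889 − 1.000 = -0.111.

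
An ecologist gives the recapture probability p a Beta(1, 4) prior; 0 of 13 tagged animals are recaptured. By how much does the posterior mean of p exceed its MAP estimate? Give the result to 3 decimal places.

0.056

Posterior: Beta(1+0, 4+13) = Beta(1, 17).
Since α = 1 ≤ 1 and β > 1, the Beta density is monotone decreasing on [0,1]; the mode is at 0.
Mean = 1/(1+17) = 0.056.
Difference = 0.056 − 0.000 = 0.056.
Mean > mode: the posterior has a right tail.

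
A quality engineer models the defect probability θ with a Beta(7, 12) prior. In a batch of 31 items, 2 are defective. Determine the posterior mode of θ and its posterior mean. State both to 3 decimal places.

Posterior: Beta(7+2, 12+29) = Beta(9, 41).
Mode = (9−1)/(9+41−2) = 8/48 = 0.167.
Mean = 9/(9+41) = 9/50 = 0.180.

MAP = 0.167; posterior mean = 0.180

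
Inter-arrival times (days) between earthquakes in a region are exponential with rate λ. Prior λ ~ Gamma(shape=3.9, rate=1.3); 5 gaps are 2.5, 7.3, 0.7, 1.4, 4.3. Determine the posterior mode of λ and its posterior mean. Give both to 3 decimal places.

λ_MAP = 0.451, E[λ|data] = 0.509

Σ times = 16.2. Posterior: Gamma(shape = 3.9+5 = 8.9, rate = 1.3+16.2 = 17.5).
Mode = (α−1)/β = 7.9/17.5 = 0.451.
Mean = α/β = 8.9/17.5 = 0.509.
The posterior is right-skewed, so the mean exceeds the mode.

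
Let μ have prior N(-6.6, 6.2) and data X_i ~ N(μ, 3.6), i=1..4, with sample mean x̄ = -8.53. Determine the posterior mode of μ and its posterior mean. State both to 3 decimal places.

Posterior for μ is Normal. Precision-weighted mean: (1/6.2·-6.6 + 4/3.6·-8.53) / (1/6.2 + 4/3.6) = -8.285.
A Normal posterior is symmetric, so mode = mean.

MAP: -8.285. Posterior mean: -8.285.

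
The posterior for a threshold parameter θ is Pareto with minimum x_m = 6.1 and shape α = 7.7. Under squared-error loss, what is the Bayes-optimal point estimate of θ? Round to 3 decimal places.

The Pareto density is strictly decreasing on [x_m, ∞), so the mode is x_m = 6.100.
Mean = α·x_m/(α−1) = 7.7·6.1/6.7 = 7.010.
Squared-error loss ⇒ the optimal estimator is the posterior mean.

7.010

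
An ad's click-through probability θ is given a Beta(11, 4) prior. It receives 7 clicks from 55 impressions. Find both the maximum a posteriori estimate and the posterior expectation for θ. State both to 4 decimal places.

MAP = 0.2500, posterior mean = 0.2571

Posterior: Beta(11+7, 4+48) = Beta(18, 52).
Mode = (18−1)/(18+52−2) = 17/68 = 0.2500.
Mean = 18/(18+52) = 18/70 = 0.2571.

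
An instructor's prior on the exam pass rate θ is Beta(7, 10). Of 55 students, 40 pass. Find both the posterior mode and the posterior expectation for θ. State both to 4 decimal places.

Posterior: Beta(7+40, 10+15) = Beta(47, 25).
Mode = (47−1)/(47+25−2) = 46/70 = 0.6571.
Mean = 47/(47+25) = 47/72 = 0.6528.
Left-skewed posterior ⇒ mean < mode.

posterior mode = 0.6571, posterior expectation = 0.6528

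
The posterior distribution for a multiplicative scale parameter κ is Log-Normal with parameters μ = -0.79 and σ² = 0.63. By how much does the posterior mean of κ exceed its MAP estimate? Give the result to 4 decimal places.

Mode = exp(μ − σ²) = exp(-1.42) = 0.2417.
Mean = exp(μ + σ²/2) = exp(-0.475) = 0.6219.
Difference = 0.6219 − 0.2417 = 0.3802.

0.3802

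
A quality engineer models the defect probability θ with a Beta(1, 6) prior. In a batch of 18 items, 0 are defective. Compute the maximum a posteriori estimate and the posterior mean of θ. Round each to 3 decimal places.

MAP = 0.000, posterior mean = 0.040

Posterior: Beta(1+0, 6+18) = Beta(1, 24).
Since α = 1 ≤ 1 and β > 1, the Beta density is monotone decreasing on [0,1]; the mode is at 0.
Mean = 1/(1+24) = 0.040.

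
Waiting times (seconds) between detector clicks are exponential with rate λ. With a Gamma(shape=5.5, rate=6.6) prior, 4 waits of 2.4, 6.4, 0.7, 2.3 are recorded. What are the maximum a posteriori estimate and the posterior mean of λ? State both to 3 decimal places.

Σ times = 11.8. Posterior: Gamma(shape = 5.5+4 = 9.5, rate = 6.6+11.8 = 18.4).
Mode = (α−1)/β = 8.5/18.4 = 0.462.
Mean = α/β = 9.5/18.4 = 0.516.

MAP: 0.462. Posterior mean: 0.516.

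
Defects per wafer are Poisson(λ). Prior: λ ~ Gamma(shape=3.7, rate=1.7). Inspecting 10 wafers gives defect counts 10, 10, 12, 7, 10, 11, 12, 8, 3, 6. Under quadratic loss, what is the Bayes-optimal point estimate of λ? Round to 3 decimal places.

Σ counts = 89. Posterior: Gamma(shape = 3.7+89 = 92.7, rate = 1.7+10 = 11.7).
Mode = (α−1)/β = 91.7/11.7 = 7.838.
Mean = α/β = 92.7/11.7 = 7.923.
Quadratic loss ⇒ the optimal estimator is the posterior mean.

7.923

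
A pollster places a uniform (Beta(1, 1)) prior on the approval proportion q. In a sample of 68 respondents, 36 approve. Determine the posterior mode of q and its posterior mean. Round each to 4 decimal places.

MAP: 0.5294. Posterior mean: 0.5286.

Posterior: Beta(1+36, 1+32) = Beta(37, 33).
Mode = (37−1)/(37+33−2) = 36/68 = 0.5294.
With a flat prior the MAP equals the MLE, 36/68.
Mean = 37/(37+33) = 37/70 = 0.5286.
Left-skewed posterior ⇒ mean < mode.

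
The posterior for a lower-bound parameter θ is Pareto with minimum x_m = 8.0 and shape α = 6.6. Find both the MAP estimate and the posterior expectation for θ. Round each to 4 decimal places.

MAP estimate = 8.0000, posterior expectation = 9.4286

The Pareto density is strictly decreasing on [x_m, ∞), so the mode is x_m = 8.0000.
Mean = α·x_m/(α−1) = 6.6·8.0/5.6 = 9.4286.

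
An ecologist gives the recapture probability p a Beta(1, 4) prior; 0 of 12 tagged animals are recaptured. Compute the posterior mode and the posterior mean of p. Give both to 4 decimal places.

MAP = 0.0000, posterior mean = 0.0588

Posterior: Beta(1+0, 4+12) = Beta(1, 16).
Since α = 1 ≤ 1 and β > 1, the Beta density is monotone decreasing on [0,1]; the mode is at 0.
Mean = 1/(1+16) = 0.0588.
Mean > mode: the posterior has a right tail.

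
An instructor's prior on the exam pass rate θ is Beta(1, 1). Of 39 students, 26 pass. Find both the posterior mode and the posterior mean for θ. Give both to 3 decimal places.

Posterior: Beta(1+26, 1+13) = Beta(27, 14).
Mode = (27−1)/(27+14−2) = 26/39 = 0.667.
With a flat prior the MAP equals the MLE, 26/39.
Mean = 27/(27+14) = 27/41 = 0.659.
Left-skewed posterior ⇒ mean < mode.

MAP = 0.667; posterior mean = 0.659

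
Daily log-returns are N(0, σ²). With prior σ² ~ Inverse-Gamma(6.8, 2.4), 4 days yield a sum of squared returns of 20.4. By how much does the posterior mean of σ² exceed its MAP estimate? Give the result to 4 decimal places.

0.3297

Posterior: Inverse-Gamma(shape = 6.8+4/2 = 8.8, scale = 2.4+20.4/2 = 12.6).
Mode = β/(α+1) = 12.6/9.8 = 1.2857.
Mean = β/(α−1) = 12.6/7.8 = 1.6154.
Difference = 1.6154 − 1.2857 = 0.3297.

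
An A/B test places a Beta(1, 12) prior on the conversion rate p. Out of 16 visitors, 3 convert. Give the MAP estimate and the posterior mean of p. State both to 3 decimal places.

MAP = 0.111; posterior mean = 0.138

Posterior: Beta(1+3, 12+13) = Beta(4, 25).
Mode = (4−1)/(4+25−2) = 3/27 = 0.111.
Mean = 4/(4+25) = 4/29 = 0.138.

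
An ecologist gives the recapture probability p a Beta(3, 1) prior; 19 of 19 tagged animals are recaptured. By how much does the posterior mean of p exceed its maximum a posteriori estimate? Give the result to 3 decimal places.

Posterior: Beta(3+19, 1+0) = Beta(22, 1).
Since β = 1 ≤ 1 and α > 1, the Beta density is monotone increasing on [0,1]; the mode is at 1.
Mean = 22/(22+1) = 0.957.
Difference = 0.957 − 1.000 = -0.043.
The mean is pulled below the mode by the posterior's left skew.

-0.043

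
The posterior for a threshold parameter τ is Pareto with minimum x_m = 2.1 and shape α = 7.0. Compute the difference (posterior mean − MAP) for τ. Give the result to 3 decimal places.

0.350

The Pareto density is strictly decreasing on [x_m, ∞), so the mode is x_m = 2.100.
Mean = α·x_m/(α−1) = 7.0·2.1/6.0 = 2.450.
Difference = 2.450 − 2.100 = 0.350.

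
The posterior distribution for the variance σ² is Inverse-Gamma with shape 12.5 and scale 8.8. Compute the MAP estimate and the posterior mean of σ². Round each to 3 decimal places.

Mode = β/(α+1) = 8.8/13.5 = 0.652.
Mean = β/(α−1) = 8.8/11.5 = 0.765.

σ²_MAP = 0.652, E[σ²|data] = 0.765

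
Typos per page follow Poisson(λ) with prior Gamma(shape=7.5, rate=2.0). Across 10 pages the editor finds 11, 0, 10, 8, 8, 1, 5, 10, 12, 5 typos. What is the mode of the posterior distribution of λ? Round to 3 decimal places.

Σ counts = 70. Posterior: Gamma(shape = 7.5+70 = 77.5, rate = 2.0+10 = 12.0).
Mode = (α−1)/β = 76.5/12.0 = 6.375.
Mean = α/β = 77.5/12.0 = 6.458.
This is the posterior mode — the MAP estimate.

6.375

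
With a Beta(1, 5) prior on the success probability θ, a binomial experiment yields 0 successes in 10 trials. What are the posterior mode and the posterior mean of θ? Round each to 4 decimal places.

posterior mode = 0.0000, posterior mean = 0.0625

Posterior: Beta(1+0, 5+10) = Beta(1, 15).
Since α = 1 ≤ 1 and β > 1, the Beta density is monotone decreasing on [0,1]; the mode is at 0.
Mean = 1/(1+15) = 0.0625.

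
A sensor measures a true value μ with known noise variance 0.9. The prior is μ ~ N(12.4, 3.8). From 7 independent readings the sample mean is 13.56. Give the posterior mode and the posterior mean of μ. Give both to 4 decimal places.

Posterior for μ is Normal. Precision-weighted mean: (1/3.8·12.4 + 7/0.9·13.56) / (1/3.8 + 7/0.9) = 13.5220.
A Normal posterior is symmetric, so mode = mean.

MAP: 13.5220. Posterior mean: 13.5220.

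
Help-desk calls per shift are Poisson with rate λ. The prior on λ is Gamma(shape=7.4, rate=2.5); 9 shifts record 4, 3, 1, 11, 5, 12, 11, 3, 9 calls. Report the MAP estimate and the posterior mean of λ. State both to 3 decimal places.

Σ counts = 59. Posterior: Gamma(shape = 7.4+59 = 66.4, rate = 2.5+9 = 11.5).
Mode = (α−1)/β = 65.4/11.5 = 5.687.
Mean = α/β = 66.4/11.5 = 5.774.
Mean > mode: the posterior has a right tail.

λ_MAP = 5.687, E[λ|data] = 5.774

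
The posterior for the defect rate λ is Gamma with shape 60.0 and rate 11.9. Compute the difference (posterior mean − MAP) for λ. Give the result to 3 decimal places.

0.084

Mode = (α−1)/β = 59.0/11.9 = 4.958.
Mean = α/β = 60.0/11.9 = 5.042.
Difference = 5.042 − 4.958 = 0.084.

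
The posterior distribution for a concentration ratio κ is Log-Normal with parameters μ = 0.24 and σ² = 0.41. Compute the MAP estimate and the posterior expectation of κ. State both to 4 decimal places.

MAP: 0.8437. Posterior mean: 1.5605.

Mode = exp(μ − σ²) = exp(-0.17) = 0.8437.
Mean = exp(μ + σ²/2) = exp(0.445) = 1.5605.
Right-skewed posterior ⇒ mode < mean.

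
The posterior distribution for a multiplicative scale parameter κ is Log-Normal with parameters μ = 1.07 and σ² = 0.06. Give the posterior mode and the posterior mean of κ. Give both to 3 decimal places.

posterior mode = 2.746, posterior mean = 3.004

Mode = exp(μ − σ²) = exp(1.01) = 2.746.
Mean = exp(μ + σ²/2) = exp(1.100) = 3.004.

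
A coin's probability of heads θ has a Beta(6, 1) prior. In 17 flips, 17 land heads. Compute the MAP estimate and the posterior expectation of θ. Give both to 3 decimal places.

Posterior: Beta(6+17, 1+0) = Beta(23, 1).
Since β = 1 ≤ 1 and α > 1, the Beta density is monotone increasing on [0,1]; the mode is at 1.
Mean = 23/(23+1) = 0.958.

MAP: 1.000. Posterior mean: 0.958.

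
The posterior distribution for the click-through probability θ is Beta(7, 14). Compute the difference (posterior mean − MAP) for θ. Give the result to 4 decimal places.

0.0175

Mode = (7−1)/(7+14−2) = 6/19 = 0.3158.
Mean = 7/(7+14) = 7/21 = 0.3333.
Difference = 0.3333 − 0.3158 = 0.0175.
The mean is pulled above the mode by the posterior's right skew.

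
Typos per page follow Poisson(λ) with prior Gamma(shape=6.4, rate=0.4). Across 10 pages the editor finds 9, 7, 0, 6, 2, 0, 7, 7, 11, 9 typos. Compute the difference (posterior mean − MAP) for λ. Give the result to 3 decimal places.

Σ counts = 58. Posterior: Gamma(shape = 6.4+58 = 64.4, rate = 0.4+10 = 10.4).
Mode = (α−1)/β = 63.4/10.4 = 6.096.
Mean = α/β = 64.4/10.4 = 6.192.
Difference = 6.192 − 6.096 = 0.096.

0.096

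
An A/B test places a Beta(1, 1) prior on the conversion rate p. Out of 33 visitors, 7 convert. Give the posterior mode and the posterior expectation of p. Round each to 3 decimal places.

Posterior: Beta(1+7, 1+26) = Beta(8, 27).
Mode = (8−1)/(8+27−2) = 7/33 = 0.212.
With a flat prior the MAP equals the MLE, 7/33.
Mean = 8/(8+27) = 8/35 = 0.229.
Right-skewed posterior ⇒ mode < mean.

p_MAP = 0.212, E[p|data] = 0.229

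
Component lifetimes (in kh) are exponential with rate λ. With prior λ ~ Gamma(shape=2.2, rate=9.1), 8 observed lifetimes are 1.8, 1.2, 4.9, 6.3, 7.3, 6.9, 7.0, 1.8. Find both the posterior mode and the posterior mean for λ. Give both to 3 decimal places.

MAP: 0.199. Posterior mean: 0.220.

Σ times = 37.2. Posterior: Gamma(shape = 2.2+8 = 10.2, rate = 9.1+37.2 = 46.3).
Mode = (α−1)/β = 9.2/46.3 = 0.199.
Mean = α/β = 10.2/46.3 = 0.220.
The posterior is right-skewed, so the mean exceeds the mode.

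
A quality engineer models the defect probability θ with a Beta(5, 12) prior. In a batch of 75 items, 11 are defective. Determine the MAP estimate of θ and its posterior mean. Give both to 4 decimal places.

Posterior: Beta(5+11, 12+64) = Beta(16, 76).
Mode = (16−1)/(16+76−2) = 15/90 = 0.1667.
Mean = 16/(16+76) = 16/92 = 0.1739.
Right-skewed posterior ⇒ mode < mean.

MAP: 0.1667. Posterior mean: 0.1739.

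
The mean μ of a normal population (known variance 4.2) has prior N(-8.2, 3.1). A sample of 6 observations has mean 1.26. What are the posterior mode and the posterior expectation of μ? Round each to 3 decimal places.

μ_MAP = -0.483, E[μ|data] = -0.483

Posterior for μ is Normal. Precision-weighted mean: (1/3.1·-8.2 + 6/4.2·1.26) / (1/3.1 + 6/4.2) = -0.483.
A Normal posterior is symmetric, so mode = mean.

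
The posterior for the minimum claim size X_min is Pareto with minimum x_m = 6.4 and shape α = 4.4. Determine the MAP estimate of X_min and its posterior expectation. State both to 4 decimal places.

The Pareto density is strictly decreasing on [x_m, ∞), so the mode is x_m = 6.4000.
Mean = α·x_m/(α−1) = 4.4·6.4/3.4 = 8.2824.

MAP = 6.4000, posterior mean = 8.2824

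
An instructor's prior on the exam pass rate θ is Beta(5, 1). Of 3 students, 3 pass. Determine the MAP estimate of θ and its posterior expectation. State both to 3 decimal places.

Posterior: Beta(5+3, 1+0) = Beta(8, 1).
Since β = 1 ≤ 1 and α > 1, the Beta density is monotone increasing on [0,1]; the mode is at 1.
Mean = 8/(8+1) = 0.889.

θ_MAP = 1.000, E[θ|data] = 0.889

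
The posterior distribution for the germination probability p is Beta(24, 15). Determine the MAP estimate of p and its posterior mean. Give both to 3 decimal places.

MAP = 0.622; posterior mean = 0.615

Mode = (24−1)/(24+15−2) = 23/37 = 0.622.
Mean = 24/(24+15) = 24/39 = 0.615.
The mean is pulled below the mode by the posterior's left skew.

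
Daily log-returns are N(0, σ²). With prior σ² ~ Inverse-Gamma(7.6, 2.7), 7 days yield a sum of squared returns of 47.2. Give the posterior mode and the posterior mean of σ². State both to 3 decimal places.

Posterior: Inverse-Gamma(shape = 7.6+7/2 = 11.1, scale = 2.7+47.2/2 = 26.3).
Mode = β/(α+1) = 26.3/12.1 = 2.174.
Mean = β/(α−1) = 26.3/10.1 = 2.604.
The posterior is right-skewed, so the mean exceeds the mode.

σ²_MAP = 2.174, E[σ²|data] = 2.604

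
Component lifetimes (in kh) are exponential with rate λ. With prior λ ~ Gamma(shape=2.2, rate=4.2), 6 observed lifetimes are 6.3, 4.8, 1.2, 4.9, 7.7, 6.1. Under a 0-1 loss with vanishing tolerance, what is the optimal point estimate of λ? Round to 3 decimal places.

0.205

Σ times = 31.0. Posterior: Gamma(shape = 2.2+6 = 8.2, rate = 4.2+31.0 = 35.2).
Mode = (α−1)/β = 7.2/35.2 = 0.205.
Mean = α/β = 8.2/35.2 = 0.233.
This is the posterior mode — the MAP estimate.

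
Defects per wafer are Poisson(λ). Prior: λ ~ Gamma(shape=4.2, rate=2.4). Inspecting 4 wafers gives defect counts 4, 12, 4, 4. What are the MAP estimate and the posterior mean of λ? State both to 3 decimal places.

λ_MAP = 4.250, E[λ|data] = 4.406

Σ counts = 24. Posterior: Gamma(shape = 4.2+24 = 28.2, rate = 2.4+4 = 6.4).
Mode = (α−1)/β = 27.2/6.4 = 4.250.
Mean = α/β = 28.2/6.4 = 4.406.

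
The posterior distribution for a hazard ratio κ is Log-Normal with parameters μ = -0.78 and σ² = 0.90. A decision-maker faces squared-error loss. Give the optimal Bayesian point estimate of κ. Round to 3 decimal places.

Mode = exp(μ − σ²) = exp(-1.68) = 0.186.
Mean = exp(μ + σ²/2) = exp(-0.330) = 0.719.
Squared-error loss ⇒ the optimal estimator is the posterior mean.

0.719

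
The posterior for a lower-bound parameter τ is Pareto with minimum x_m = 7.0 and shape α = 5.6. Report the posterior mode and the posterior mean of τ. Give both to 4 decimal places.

MAP = 7.0000; posterior mean = 8.5217

The Pareto density is strictly decreasing on [x_m, ∞), so the mode is x_m = 7.0000.
Mean = α·x_m/(α−1) = 5.6·7.0/4.6 = 8.5217.
The mean is pulled above the mode by the posterior's right skew.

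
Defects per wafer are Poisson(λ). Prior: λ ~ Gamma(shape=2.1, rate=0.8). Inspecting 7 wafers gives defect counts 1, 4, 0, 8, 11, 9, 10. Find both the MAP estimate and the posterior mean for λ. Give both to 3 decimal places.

Σ counts = 43. Posterior: Gamma(shape = 2.1+43 = 45.1, rate = 0.8+7 = 7.8).
Mode = (α−1)/β = 44.1/7.8 = 5.654.
Mean = α/β = 45.1/7.8 = 5.782.
Mean > mode: the posterior has a right tail.

MAP: 5.654. Posterior mean: 5.782.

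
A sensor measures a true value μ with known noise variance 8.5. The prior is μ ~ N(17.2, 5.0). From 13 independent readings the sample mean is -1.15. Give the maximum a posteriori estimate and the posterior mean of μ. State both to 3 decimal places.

Posterior for μ is Normal. Precision-weighted mean: (1/5.0·17.2 + 13/8.5·-1.15) / (1/5.0 + 13/8.5) = 0.972.
A Normal posterior is symmetric, so mode = mean.

μ_MAP = 0.972, E[μ|data] = 0.972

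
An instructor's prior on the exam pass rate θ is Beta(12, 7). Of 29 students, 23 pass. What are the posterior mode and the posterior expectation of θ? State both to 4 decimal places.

MAP = 0.7391, posterior mean = 0.7292

Posterior: Beta(12+23, 7+6) = Beta(35, 13).
Mode = (35−1)/(35+13−2) = 34/46 = 0.7391.
Mean = 35/(35+13) = 35/48 = 0.7292.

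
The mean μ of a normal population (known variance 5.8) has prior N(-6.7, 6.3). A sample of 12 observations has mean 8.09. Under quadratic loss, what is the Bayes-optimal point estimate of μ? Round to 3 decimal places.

Posterior for μ is Normal. Precision-weighted mean: (1/6.3·-6.7 + 12/5.8·8.09) / (1/6.3 + 12/5.8) = 7.036.
A Normal posterior is symmetric, so mode = mean.
Quadratic loss ⇒ the optimal estimator is the posterior mean.

7.036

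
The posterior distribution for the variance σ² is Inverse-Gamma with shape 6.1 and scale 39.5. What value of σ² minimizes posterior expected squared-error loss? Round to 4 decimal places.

Mode = β/(α+1) = 39.5/7.1 = 5.5634.
Mean = β/(α−1) = 39.5/5.1 = 7.7451.
Squared-error loss ⇒ the optimal estimator is the posterior mean.

7.7451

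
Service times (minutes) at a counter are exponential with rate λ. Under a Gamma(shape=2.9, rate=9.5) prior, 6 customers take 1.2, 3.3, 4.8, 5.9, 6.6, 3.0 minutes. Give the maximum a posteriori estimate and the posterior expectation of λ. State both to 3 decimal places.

Σ times = 24.8. Posterior: Gamma(shape = 2.9+6 = 8.9, rate = 9.5+24.8 = 34.3).
Mode = (α−1)/β = 7.9/34.3 = 0.230.
Mean = α/β = 8.9/34.3 = 0.259.

MAP = 0.230, posterior mean = 0.259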